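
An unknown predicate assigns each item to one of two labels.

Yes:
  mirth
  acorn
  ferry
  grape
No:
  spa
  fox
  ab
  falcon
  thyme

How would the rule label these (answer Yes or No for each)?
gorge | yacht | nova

Yes, No, No

One predicate separates the groups cleanly: contains 'r'.
gorge: has 'r', has this property → Yes.
yacht: no 'r', doesn't qualify → No.
nova: no 'r', doesn't qualify → No.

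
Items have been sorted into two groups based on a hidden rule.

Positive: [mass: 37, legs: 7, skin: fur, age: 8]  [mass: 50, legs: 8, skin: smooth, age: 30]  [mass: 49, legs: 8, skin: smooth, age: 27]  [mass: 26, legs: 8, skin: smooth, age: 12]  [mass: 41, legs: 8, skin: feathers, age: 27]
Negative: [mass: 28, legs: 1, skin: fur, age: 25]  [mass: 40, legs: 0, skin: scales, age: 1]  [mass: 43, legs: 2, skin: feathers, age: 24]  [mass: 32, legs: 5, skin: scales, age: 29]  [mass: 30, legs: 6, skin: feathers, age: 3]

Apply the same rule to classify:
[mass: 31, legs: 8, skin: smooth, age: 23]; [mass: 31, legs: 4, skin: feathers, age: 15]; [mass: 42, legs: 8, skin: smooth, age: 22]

Positive, Negative, Positive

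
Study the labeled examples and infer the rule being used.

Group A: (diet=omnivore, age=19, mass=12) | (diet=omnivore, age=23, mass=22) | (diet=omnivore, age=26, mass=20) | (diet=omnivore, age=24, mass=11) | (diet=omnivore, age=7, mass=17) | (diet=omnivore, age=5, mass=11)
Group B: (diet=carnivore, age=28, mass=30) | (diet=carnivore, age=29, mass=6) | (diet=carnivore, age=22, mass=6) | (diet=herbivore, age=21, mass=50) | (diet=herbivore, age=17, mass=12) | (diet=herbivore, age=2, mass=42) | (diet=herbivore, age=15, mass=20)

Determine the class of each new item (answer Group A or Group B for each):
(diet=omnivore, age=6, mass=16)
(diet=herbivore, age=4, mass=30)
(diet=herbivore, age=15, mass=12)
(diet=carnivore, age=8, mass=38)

Group A, Group B, Group B, Group B

The classifier is using: diet is omnivore.
(diet=omnivore, age=6, mass=16) — diet is omnivore, hence Group A.
(diet=herbivore, age=4, mass=30) — diet is herbivore, hence Group B.
(diet=herbivore, age=15, mass=12) — diet is herbivore, hence Group B.
(diet=carnivore, age=8, mass=38) — diet is carnivore, hence Group B.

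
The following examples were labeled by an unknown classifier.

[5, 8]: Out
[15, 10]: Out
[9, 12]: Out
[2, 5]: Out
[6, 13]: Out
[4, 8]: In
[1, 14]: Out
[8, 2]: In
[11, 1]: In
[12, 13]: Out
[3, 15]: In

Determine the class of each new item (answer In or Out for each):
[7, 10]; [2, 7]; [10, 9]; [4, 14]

All 'In' examples share one property — sum is even — and every 'Out' example lacks it.
[7, 10]: 7+10 = 17 — fails this test, so Out.
[2, 7]: 2+7 = 9 — fails this test, so Out.
[10, 9]: 10+9 = 19 — fails this test, so Out.
[4, 14]: 4+14 = 18 — has this property, so In.

Out, Out, Out, In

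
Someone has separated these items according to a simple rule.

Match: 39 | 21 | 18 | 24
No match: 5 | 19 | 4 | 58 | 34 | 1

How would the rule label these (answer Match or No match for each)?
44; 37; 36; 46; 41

A rule that fits every label: multiple of 3 — true of each 'Match' example, false of each 'No match' one.
44: 44 = 3·14 + 2 — doesn't match, so No match. 37: 37 = 3·12 + 1 — doesn't match, so No match. 36: 36 = 3·12 — satisfies this, so Match. 46: 46 = 3·15 + 1 — doesn't match, so No match. 41: 41 = 3·13 + 2 — doesn't match, so No match.

No match, No match, Match, No match, No match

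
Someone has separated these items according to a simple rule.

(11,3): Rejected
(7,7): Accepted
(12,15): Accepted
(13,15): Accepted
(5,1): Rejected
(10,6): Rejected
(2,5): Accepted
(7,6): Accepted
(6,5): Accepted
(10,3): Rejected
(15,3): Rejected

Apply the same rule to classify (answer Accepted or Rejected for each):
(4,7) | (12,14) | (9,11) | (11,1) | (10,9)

Accepted, Accepted, Accepted, Rejected, Accepted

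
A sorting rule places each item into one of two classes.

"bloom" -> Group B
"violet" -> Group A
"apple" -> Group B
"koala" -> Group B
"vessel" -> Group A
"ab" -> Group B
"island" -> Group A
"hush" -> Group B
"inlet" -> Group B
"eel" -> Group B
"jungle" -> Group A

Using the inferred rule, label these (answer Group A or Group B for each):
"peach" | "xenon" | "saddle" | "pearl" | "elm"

The distinguishing property — length 6 — holds for all the 'Group A' cases and none of the 'Group B' cases.

Group B, Group B, Group A, Group B, Group B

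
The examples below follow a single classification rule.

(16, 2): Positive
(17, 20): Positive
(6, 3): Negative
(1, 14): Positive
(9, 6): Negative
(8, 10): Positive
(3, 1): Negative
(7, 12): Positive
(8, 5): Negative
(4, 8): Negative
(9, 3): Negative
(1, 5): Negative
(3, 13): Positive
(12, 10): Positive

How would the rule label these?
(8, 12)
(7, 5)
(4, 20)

Rule: max ≥ 10. This holds for each 'Positive' example and fails for each 'Negative' one.

Positive, Negative, Positive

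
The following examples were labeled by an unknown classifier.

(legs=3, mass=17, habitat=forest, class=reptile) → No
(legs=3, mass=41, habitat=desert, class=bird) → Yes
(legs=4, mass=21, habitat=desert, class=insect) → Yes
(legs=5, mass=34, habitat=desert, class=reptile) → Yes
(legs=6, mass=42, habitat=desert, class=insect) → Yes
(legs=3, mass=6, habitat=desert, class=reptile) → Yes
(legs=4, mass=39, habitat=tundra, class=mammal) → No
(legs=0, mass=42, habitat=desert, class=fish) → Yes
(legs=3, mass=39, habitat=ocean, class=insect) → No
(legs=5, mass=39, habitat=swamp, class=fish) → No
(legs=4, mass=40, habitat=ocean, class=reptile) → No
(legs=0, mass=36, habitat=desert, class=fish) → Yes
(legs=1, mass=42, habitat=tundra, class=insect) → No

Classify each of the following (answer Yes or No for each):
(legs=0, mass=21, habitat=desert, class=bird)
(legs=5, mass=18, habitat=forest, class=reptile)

Yes, No

The classifier is using: habitat is desert.
(legs=0, mass=21, habitat=desert, class=bird): habitat is desert, matches → Yes. (legs=5, mass=18, habitat=forest, class=reptile): habitat is forest, doesn't match → No.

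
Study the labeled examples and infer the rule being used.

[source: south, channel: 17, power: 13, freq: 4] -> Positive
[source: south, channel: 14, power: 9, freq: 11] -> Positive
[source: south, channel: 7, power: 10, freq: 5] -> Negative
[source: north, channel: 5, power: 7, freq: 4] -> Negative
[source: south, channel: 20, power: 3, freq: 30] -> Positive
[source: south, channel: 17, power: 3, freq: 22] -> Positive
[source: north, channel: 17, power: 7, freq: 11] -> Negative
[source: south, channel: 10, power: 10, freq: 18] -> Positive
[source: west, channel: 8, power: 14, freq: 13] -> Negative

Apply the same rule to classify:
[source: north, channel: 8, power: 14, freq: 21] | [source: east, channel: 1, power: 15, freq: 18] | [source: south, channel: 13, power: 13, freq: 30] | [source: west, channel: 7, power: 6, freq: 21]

Every 'Positive' example satisfies: source is south AND channel ≥ 8. None of the 'Negative' examples do.

Negative, Negative, Positive, Negative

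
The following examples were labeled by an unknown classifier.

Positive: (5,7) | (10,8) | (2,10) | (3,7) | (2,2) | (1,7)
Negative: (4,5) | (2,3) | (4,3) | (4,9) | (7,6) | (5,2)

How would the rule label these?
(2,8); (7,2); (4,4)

Positive, Negative, Positive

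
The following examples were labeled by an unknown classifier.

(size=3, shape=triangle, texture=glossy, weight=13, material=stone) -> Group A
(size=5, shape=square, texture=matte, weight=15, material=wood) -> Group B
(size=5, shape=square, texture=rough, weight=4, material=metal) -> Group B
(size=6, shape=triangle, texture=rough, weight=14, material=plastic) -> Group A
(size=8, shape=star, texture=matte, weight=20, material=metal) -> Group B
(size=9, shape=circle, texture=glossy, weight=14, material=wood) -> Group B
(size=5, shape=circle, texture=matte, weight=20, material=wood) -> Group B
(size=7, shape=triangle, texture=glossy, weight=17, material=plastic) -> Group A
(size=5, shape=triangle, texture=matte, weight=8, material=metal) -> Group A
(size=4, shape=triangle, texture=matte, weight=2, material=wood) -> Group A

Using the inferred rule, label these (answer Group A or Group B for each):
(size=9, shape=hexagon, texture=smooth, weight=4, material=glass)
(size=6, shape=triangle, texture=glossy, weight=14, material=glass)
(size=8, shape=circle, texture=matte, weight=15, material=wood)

The simplest hypothesis consistent with all the labels is: shape is triangle.
Group B: (size=9, shape=hexagon, texture=smooth, weight=4, material=glass), since shape is hexagon. Group A: (size=6, shape=triangle, texture=glossy, weight=14, material=glass), since shape is triangle. Group B: (size=8, shape=circle, texture=matte, weight=15, material=wood), since shape is circle.

Group B, Group A, Group B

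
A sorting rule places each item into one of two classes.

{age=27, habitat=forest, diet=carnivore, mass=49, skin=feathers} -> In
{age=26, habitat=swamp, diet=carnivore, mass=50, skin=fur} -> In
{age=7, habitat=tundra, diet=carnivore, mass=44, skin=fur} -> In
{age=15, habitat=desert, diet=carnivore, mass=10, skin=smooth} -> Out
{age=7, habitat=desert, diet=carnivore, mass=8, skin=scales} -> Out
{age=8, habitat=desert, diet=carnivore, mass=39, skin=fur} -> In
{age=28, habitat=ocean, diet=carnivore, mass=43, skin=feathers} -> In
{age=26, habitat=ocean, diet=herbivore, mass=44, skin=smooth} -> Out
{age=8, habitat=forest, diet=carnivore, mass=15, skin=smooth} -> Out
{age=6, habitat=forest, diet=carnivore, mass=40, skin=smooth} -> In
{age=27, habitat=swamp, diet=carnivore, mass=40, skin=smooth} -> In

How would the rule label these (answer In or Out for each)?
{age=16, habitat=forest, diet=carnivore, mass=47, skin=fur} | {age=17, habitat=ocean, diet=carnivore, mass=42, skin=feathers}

All 'In' examples share one property — diet is carnivore AND mass ≥ 39 — and every 'Out' example lacks it.
{age=16, habitat=forest, diet=carnivore, mass=47, skin=fur} → diet is carnivore, mass = 47 → In. {age=17, habitat=ocean, diet=carnivore, mass=42, skin=feathers} → diet is carnivore, mass = 42 → In.

In, In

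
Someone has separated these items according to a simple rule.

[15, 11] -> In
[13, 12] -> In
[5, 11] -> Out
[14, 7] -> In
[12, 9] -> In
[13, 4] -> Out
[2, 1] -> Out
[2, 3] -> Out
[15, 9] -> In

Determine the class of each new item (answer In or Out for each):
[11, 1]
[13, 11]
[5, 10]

Rule: sum ≥ 21. This holds for each 'In' example and fails for each 'Out' one.
[11, 1]: 11+1 = 12 — doesn't qualify, so Out. [13, 11]: 13+11 = 24 — checks out, so In. [5, 10]: 5+10 = 15 — doesn't qualify, so Out.

Out, In, Out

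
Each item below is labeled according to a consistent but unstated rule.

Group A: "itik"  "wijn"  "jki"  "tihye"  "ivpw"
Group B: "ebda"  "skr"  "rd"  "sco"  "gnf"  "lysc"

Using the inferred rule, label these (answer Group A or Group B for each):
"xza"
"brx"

One predicate separates the groups cleanly: contains 'i'.
"xza" — no 'i', hence Group B.
"brx" — no 'i', hence Group B.

Group B, Group B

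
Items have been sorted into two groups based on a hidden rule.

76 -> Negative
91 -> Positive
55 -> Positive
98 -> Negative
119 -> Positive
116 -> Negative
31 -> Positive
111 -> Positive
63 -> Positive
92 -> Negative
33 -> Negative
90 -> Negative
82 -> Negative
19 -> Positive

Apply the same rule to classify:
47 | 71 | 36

Positive, Positive, Negative

'Positive' ⟺ ≡ 3 (mod 4).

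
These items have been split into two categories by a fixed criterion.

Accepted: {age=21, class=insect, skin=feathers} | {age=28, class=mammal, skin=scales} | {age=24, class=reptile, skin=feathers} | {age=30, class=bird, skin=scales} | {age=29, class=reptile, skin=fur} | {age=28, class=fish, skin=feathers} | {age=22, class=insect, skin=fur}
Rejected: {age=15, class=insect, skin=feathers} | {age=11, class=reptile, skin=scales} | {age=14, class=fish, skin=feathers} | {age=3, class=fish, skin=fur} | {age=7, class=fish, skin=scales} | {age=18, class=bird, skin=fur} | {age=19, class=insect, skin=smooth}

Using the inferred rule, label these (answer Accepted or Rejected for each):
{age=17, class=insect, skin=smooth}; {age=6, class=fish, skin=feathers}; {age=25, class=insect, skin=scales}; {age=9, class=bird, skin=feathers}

Rejected, Rejected, Accepted, Rejected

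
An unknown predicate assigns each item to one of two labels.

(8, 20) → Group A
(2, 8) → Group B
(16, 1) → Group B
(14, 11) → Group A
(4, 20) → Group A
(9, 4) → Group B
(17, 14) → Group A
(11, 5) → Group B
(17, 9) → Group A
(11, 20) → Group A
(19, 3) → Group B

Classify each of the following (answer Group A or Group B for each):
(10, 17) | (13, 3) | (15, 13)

The common property of the 'Group A' items is: sum ≥ 24. No 'Group B' item has it.
(10, 17): 10+17 = 27, checks out → Group A. (13, 3): 13+3 = 16, does not fit → Group B. (15, 13): 15+13 = 28, checks out → Group A.

Group A, Group B, Group A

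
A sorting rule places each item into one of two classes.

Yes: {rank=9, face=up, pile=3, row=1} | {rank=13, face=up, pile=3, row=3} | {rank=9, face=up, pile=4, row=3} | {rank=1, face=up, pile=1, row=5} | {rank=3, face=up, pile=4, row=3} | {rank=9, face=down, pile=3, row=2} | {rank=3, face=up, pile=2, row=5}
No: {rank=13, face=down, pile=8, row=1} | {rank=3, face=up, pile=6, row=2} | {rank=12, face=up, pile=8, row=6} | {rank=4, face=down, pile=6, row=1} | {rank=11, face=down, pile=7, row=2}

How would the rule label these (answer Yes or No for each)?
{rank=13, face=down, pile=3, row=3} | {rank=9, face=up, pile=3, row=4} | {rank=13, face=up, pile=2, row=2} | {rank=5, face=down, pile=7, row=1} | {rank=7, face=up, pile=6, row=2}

Yes, Yes, Yes, No, No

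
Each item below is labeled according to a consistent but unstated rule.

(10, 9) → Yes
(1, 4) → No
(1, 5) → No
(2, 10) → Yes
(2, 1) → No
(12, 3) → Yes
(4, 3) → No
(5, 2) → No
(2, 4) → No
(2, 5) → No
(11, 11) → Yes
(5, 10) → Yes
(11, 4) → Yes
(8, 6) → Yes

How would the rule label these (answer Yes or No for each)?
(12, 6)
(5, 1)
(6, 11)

Yes, No, Yes

All 'Yes' examples share one property — sum ≥ 12 — and every 'No' example lacks it.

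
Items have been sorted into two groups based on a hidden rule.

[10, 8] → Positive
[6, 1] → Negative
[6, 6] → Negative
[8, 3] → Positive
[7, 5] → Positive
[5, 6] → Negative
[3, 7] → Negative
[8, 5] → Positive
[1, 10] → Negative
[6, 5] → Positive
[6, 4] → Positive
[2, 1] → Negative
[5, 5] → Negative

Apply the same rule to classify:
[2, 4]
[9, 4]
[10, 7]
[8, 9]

Negative, Positive, Positive, Negative

'Positive' ⟺ first > second AND sum ≥ 10.
[2, 4] → 2 < 4, 2+4 = 6 → Negative.
[9, 4] → 9 > 4, 9+4 = 13 → Positive.
[10, 7] → 10 > 7, 10+7 = 17 → Positive.
[8, 9] → 8 < 9, 8+9 = 17 → Negative.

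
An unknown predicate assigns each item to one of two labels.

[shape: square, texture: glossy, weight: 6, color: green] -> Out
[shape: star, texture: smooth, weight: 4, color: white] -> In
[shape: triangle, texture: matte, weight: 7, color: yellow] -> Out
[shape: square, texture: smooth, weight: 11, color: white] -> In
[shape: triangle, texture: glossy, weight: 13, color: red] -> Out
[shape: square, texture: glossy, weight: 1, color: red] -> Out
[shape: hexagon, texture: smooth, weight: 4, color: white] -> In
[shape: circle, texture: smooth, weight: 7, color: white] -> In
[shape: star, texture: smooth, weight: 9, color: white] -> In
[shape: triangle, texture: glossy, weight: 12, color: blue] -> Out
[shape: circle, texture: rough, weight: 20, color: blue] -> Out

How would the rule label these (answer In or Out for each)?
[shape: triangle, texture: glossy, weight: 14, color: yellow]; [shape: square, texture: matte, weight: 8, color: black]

Out, Out

The distinguishing property — color is white — holds for all the 'In' cases and none of the 'Out' cases.
[shape: triangle, texture: glossy, weight: 14, color: yellow] — color is yellow, hence Out.
[shape: square, texture: matte, weight: 8, color: black] — color is black, hence Out.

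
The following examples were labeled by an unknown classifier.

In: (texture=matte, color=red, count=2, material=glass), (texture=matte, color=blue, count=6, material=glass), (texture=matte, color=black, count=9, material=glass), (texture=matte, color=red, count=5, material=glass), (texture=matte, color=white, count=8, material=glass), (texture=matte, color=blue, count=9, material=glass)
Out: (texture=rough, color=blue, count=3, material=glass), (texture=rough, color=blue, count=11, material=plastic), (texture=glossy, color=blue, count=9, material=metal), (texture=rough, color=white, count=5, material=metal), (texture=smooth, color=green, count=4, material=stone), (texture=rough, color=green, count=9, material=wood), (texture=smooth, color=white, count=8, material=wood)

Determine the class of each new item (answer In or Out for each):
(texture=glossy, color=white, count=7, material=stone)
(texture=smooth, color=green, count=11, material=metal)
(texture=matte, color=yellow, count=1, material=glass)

Comparing the two groups points to one rule — texture is matte.
(texture=glossy, color=white, count=7, material=stone): texture is glossy, fails this test → Out.
(texture=smooth, color=green, count=11, material=metal): texture is smooth, fails this test → Out.
(texture=matte, color=yellow, count=1, material=glass): texture is matte, checks out → In.

Out, Out, In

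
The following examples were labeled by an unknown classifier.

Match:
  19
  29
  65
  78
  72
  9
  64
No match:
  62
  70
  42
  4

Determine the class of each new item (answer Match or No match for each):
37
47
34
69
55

Match, Match, No match, Match, Match

The rule appears to be: digit sum ≥ 9.
Match: 37, since digit sum 3+7 = 10.
Match: 47, since digit sum 4+7 = 11.
No match: 34, since digit sum 3+4 = 7.
Match: 69, since digit sum 6+9 = 15.
Match: 55, since digit sum 5+5 = 10.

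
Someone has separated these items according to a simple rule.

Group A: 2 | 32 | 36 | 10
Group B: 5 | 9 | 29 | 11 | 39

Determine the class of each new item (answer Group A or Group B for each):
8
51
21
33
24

Group A, Group B, Group B, Group B, Group A

Looking at the examples, the only property every 'Group A' case has and every 'Group B' case lacks is: even.
8: Group A (8 is even). 51: Group B (51 is odd). 21: Group B (21 is odd). 33: Group B (33 is odd). 24: Group A (24 is even).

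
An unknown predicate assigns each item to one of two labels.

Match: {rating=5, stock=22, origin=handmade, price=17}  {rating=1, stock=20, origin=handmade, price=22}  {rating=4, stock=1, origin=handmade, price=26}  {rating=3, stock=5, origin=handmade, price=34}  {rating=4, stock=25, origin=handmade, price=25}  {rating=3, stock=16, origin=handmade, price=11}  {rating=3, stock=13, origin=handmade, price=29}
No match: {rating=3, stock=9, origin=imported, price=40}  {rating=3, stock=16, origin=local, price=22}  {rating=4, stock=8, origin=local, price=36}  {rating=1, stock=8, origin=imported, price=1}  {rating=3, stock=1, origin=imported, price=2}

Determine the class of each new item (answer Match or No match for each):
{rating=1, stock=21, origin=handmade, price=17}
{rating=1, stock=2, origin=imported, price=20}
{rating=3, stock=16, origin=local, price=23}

Match, No match, No match

A rule that fits every label: origin is handmade — true of each 'Match' example, false of each 'No match' one.
Match: {rating=1, stock=21, origin=handmade, price=17}, since origin is handmade. No match: {rating=1, stock=2, origin=imported, price=20}, since origin is imported. No match: {rating=3, stock=16, origin=local, price=23}, since origin is local.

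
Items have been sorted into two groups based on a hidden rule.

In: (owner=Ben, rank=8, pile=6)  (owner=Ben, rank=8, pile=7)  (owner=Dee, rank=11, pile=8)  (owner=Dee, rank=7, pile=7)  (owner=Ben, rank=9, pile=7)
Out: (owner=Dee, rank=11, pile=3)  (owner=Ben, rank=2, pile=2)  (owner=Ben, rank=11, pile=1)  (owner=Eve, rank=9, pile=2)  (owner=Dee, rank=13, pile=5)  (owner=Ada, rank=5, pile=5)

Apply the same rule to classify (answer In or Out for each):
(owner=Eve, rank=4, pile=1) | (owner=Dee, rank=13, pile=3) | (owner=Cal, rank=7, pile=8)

Out, Out, In

Rule: pile ≥ 6. This holds for each 'In' example and fails for each 'Out' one.
(owner=Eve, rank=4, pile=1): pile = 1 — doesn't match, so Out. (owner=Dee, rank=13, pile=3): pile = 3 — doesn't match, so Out. (owner=Cal, rank=7, pile=8): pile = 8 — meets the rule, so In.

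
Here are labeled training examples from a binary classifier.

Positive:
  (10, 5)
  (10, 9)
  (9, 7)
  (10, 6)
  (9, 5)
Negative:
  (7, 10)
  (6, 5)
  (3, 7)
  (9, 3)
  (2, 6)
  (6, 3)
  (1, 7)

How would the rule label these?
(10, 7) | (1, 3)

A rule that fits every label: first > second AND sum ≥ 14 — true of each 'Positive' example, false of each 'Negative' one.

Positive, Negative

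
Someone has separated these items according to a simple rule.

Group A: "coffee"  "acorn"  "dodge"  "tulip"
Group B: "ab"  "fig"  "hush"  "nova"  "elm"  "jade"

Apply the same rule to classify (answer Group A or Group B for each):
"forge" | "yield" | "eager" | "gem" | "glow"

Group A, Group A, Group A, Group B, Group B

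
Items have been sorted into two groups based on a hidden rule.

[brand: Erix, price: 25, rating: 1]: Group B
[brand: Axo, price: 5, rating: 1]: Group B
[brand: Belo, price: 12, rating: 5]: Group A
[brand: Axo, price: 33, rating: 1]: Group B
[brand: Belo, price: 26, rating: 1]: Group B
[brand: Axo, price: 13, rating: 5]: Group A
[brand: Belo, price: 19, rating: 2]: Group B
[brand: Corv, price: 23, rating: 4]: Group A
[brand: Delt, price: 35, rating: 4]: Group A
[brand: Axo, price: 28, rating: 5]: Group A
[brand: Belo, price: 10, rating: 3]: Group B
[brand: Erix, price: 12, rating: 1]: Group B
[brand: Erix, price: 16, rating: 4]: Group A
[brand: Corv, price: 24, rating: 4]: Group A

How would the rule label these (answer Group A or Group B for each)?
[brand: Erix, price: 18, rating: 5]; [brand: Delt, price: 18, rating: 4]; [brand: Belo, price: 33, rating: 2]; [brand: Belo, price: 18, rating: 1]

Every 'Group A' example satisfies: rating ≥ 4. None of the 'Group B' examples do.
[brand: Erix, price: 18, rating: 5] → rating = 5 → Group A. [brand: Delt, price: 18, rating: 4] → rating = 4 → Group A. [brand: Belo, price: 33, rating: 2] → rating = 2 → Group B. [brand: Belo, price: 18, rating: 1] → rating = 1 → Group B.

Group A, Group A, Group B, Group B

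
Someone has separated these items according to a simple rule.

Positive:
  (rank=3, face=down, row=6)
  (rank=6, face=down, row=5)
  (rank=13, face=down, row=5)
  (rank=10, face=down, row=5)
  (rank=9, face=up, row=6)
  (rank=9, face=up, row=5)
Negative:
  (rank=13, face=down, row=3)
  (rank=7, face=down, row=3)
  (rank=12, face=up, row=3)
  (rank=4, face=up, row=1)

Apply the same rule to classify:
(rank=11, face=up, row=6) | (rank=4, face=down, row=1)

Positive, Negative

Every 'Positive' example satisfies: row ≥ 5. None of the 'Negative' examples do.
Positive: (rank=11, face=up, row=6), since row = 6. Negative: (rank=4, face=down, row=1), since row = 1.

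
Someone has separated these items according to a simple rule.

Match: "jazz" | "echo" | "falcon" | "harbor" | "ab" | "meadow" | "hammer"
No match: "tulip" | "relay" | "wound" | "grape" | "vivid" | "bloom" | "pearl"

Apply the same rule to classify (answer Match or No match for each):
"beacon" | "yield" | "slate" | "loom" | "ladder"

The pattern is that an item is 'Match' exactly when: even length.
"beacon": length 6, checks out → Match. "yield": length 5, does not fit → No match. "slate": length 5, does not fit → No match. "loom": length 4, checks out → Match. "ladder": length 6, checks out → Match.

Match, No match, No match, Match, Match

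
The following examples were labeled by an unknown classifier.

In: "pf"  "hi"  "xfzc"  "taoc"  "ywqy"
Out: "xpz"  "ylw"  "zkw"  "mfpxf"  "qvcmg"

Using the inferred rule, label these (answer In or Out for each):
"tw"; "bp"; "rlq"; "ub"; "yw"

In, In, Out, In, In

Comparing the two groups points to one rule — even length.
"tw": length 2 — passes, so In. "bp": length 2 — passes, so In. "rlq": length 3 — fails this test, so Out. "ub": length 2 — passes, so In. "yw": length 2 — passes, so In.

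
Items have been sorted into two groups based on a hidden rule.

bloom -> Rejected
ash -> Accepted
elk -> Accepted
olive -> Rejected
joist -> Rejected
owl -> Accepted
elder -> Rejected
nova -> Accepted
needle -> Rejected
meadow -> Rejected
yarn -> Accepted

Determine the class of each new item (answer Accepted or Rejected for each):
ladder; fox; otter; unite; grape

The distinguishing property — length ≤ 4 — holds for all the 'Accepted' cases and none of the 'Rejected' cases.
ladder — length 6, hence Rejected. fox — length 3, hence Accepted. otter — length 5, hence Rejected. unite — length 5, hence Rejected. grape — length 5, hence Rejected.

Rejected, Accepted, Rejected, Rejected, Rejected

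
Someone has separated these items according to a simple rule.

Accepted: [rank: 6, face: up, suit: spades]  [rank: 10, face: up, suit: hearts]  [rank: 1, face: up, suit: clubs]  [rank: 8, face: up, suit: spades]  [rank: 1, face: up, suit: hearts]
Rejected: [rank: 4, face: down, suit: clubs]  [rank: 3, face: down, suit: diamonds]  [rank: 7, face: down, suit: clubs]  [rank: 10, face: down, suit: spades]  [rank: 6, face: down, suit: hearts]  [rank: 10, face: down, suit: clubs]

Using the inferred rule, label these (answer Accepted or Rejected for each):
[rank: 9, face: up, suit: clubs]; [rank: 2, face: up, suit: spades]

'Accepted' ⟺ face is up.

Accepted, Accepted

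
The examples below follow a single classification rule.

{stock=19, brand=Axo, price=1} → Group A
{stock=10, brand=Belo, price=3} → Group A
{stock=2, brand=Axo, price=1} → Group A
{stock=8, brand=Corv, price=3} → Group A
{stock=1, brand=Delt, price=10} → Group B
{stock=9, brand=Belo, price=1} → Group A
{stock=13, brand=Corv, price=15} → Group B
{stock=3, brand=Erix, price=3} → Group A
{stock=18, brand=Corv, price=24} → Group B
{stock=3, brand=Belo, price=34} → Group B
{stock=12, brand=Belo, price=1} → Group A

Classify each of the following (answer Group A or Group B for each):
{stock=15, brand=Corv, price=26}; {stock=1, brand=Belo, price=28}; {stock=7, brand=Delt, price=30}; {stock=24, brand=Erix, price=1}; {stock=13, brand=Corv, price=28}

Rule: price ≤ 3. This holds for each 'Group A' example and fails for each 'Group B' one.

Group B, Group B, Group B, Group A, Group B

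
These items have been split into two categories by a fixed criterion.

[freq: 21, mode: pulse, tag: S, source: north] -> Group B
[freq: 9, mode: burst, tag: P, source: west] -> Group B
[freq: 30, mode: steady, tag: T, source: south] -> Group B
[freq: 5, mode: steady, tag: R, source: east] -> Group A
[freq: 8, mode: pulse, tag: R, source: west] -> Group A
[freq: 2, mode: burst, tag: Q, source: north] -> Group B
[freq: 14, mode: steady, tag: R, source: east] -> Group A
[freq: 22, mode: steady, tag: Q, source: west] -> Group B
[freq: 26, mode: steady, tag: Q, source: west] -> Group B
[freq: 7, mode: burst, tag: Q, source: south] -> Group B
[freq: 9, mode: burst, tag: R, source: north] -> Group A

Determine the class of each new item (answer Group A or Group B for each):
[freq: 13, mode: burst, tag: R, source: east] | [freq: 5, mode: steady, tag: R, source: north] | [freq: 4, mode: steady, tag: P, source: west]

Group A, Group A, Group B

The common property of the 'Group A' items is: tag is R. No 'Group B' item has it.
[freq: 13, mode: burst, tag: R, source: east]: Group A (tag is R).
[freq: 5, mode: steady, tag: R, source: north]: Group A (tag is R).
[freq: 4, mode: steady, tag: P, source: west]: Group B (tag is P).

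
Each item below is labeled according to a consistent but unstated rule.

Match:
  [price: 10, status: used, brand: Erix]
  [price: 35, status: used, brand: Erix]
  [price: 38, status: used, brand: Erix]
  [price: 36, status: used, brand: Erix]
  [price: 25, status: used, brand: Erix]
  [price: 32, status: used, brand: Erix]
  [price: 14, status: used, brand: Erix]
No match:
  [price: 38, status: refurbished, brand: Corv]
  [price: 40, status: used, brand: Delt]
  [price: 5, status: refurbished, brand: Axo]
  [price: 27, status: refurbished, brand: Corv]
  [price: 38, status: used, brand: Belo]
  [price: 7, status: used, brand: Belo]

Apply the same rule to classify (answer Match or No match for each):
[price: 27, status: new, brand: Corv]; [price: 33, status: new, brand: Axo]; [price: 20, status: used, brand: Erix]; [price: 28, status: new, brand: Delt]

No match, No match, Match, No match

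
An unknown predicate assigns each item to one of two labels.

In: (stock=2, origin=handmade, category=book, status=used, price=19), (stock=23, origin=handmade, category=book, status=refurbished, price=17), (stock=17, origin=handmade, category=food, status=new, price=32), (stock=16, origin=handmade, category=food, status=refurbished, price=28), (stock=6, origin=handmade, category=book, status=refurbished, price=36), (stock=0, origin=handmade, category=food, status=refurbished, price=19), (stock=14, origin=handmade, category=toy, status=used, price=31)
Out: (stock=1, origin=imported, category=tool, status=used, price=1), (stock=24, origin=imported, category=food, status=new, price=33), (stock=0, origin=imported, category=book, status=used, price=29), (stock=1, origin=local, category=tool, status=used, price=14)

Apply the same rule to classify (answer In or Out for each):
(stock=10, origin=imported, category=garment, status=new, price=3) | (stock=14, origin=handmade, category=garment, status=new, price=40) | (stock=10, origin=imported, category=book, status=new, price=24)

Out, In, Out

The common property of the 'In' items is: origin is handmade. No 'Out' item has it.
(stock=10, origin=imported, category=garment, status=new, price=3) — origin is imported, hence Out.
(stock=14, origin=handmade, category=garment, status=new, price=40) — origin is handmade, hence In.
(stock=10, origin=imported, category=book, status=new, price=24) — origin is imported, hence Out.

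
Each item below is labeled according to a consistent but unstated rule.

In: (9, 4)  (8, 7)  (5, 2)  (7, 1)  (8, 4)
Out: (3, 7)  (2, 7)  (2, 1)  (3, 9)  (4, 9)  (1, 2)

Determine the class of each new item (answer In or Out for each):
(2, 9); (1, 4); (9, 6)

Out, Out, In

Every 'In' example satisfies: first ≥ 5. None of the 'Out' examples do.
Out: (2, 9), since first 2.
Out: (1, 4), since first 1.
In: (9, 6), since first 9.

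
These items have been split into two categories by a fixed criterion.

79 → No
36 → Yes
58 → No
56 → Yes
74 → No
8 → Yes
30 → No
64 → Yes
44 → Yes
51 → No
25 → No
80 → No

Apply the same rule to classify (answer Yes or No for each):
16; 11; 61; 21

Yes, No, No, No

Rule: multiple of 4 AND at most 64. This holds for each 'Yes' example and fails for each 'No' one.
16: 16 = 4·4, 16 ≤ 64 — passes, so Yes.
11: 11 = 4·2 + 3, 11 ≤ 64 — doesn't qualify, so No.
61: 61 = 4·15 + 1, 61 ≤ 64 — doesn't qualify, so No.
21: 21 = 4·5 + 1, 21 ≤ 64 — doesn't qualify, so No.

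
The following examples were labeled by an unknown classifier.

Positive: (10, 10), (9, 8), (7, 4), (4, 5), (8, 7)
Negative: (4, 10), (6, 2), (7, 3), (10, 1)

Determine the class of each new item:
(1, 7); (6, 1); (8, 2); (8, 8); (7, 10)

The pattern is that an item is 'Positive' exactly when: |first − second| ≤ 3.
(1, 7): |1−7| = 6, fails the rule → Negative. (6, 1): |6−1| = 5, fails the rule → Negative. (8, 2): |8−2| = 6, fails the rule → Negative. (8, 8): |8−8| = 0, fits → Positive. (7, 10): |7−10| = 3, fits → Positive.

Negative, Negative, Negative, Positive, Positive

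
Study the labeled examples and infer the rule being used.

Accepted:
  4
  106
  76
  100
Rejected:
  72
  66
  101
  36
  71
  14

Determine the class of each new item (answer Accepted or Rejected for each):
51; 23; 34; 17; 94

Rejected, Rejected, Accepted, Rejected, Accepted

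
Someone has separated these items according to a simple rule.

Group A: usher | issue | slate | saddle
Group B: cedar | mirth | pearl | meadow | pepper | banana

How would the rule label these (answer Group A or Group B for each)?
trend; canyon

The common property of the 'Group A' items is: contains 's'. No 'Group B' item has it.

Group B, Group B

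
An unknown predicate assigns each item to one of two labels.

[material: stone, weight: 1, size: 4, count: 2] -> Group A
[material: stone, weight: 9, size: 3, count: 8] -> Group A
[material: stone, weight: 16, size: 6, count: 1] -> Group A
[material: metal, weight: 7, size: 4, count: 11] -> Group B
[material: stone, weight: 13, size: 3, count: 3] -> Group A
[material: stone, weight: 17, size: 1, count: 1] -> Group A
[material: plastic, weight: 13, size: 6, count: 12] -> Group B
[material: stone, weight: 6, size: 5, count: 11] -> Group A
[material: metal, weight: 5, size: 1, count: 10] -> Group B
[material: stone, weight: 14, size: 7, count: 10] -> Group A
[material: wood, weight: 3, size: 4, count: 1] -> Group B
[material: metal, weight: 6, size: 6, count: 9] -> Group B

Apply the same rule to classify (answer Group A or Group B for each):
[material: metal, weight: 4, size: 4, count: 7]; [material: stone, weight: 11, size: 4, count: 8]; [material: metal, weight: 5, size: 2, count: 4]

Group B, Group A, Group B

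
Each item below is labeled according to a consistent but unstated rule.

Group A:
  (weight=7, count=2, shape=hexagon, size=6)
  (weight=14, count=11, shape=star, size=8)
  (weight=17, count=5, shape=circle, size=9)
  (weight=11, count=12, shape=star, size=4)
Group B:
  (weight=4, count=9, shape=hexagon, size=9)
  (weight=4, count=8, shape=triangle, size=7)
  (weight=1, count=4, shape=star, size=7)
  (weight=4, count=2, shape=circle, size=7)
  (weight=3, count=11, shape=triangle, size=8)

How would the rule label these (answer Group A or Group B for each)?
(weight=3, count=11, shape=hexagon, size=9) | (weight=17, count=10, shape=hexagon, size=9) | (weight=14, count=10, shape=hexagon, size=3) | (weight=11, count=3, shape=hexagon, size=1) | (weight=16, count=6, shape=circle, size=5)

The classifier is using: weight ≥ 7.
(weight=3, count=11, shape=hexagon, size=9) — weight = 3, hence Group B.
(weight=17, count=10, shape=hexagon, size=9) — weight = 17, hence Group A.
(weight=14, count=10, shape=hexagon, size=3) — weight = 14, hence Group A.
(weight=11, count=3, shape=hexagon, size=1) — weight = 11, hence Group A.
(weight=16, count=6, shape=circle, size=5) — weight = 16, hence Group A.

Group B, Group A, Group A, Group A, Group A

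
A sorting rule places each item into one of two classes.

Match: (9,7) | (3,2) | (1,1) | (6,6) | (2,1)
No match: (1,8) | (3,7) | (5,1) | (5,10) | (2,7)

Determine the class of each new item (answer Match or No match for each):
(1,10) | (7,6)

No match, Match

One predicate separates the groups cleanly: |first − second| ≤ 2.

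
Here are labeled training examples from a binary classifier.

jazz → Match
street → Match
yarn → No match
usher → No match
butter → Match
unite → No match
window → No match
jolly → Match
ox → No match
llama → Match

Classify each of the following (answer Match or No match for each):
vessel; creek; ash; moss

A rule that fits every label: has a double letter — true of each 'Match' example, false of each 'No match' one.
Match: vessel, since 'ss' doubled. Match: creek, since 'ee' doubled. No match: ash, since no doubled letter. Match: moss, since 'ss' doubled.

Match, Match, No match, Match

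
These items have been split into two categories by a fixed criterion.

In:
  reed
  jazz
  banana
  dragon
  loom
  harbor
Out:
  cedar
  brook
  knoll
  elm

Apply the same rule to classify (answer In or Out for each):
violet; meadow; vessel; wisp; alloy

In, In, In, In, Out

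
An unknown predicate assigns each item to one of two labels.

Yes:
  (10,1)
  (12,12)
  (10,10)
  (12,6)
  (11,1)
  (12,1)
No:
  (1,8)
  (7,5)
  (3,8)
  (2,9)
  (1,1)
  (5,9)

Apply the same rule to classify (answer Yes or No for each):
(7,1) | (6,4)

Every 'Yes' example satisfies: first ≥ 8. None of the 'No' examples do.
(7,1): first 7 — fails the rule, so No. (6,4): first 6 — fails the rule, so No.

No, No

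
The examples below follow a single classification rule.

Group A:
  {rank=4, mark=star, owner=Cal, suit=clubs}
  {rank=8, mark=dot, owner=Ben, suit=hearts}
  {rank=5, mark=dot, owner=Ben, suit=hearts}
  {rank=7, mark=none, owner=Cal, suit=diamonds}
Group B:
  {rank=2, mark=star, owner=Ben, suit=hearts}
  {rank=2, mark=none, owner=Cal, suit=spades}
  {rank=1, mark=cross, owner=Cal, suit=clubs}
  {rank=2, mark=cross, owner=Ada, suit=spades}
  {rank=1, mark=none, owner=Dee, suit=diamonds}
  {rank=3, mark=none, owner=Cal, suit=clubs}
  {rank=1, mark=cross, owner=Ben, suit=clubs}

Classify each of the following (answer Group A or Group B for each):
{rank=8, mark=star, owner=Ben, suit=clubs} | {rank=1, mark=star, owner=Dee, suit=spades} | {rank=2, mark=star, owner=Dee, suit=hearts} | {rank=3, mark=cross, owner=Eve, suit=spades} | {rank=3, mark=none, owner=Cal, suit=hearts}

Group A, Group B, Group B, Group B, Group B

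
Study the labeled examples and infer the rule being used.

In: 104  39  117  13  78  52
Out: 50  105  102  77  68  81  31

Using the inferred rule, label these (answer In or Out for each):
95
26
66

Out, In, Out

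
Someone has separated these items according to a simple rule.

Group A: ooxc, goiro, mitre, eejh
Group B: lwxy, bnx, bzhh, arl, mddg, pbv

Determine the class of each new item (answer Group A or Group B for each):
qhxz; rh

Group B, Group B

A rule that fits every label: has ≥ 2 vowels — true of each 'Group A' example, false of each 'Group B' one.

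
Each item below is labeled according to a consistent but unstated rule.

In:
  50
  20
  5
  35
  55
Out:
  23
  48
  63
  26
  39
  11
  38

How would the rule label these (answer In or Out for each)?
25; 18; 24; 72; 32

All 'In' examples share one property — multiple of 5 — and every 'Out' example lacks it.

In, Out, Out, Out, Out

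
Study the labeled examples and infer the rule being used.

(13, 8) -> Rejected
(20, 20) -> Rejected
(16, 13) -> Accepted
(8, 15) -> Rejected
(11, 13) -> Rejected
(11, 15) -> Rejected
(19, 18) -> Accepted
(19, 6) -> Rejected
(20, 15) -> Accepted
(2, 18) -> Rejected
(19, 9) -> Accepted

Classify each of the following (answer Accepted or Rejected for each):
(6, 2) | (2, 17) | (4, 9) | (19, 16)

The rule appears to be: first > second AND sum ≥ 26.
(6, 2): Rejected (6 > 2, 6+2 = 8).
(2, 17): Rejected (2 < 17, 2+17 = 19).
(4, 9): Rejected (4 < 9, 4+9 = 13).
(19, 16): Accepted (19 > 16, 19+16 = 35).

Rejected, Rejected, Rejected, Accepted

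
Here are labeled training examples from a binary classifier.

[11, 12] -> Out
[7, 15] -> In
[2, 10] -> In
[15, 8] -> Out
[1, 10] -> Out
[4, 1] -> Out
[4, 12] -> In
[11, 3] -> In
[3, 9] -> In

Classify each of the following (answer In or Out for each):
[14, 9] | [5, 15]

Out, In

The pattern is that an item is 'In' exactly when: sum is even.
[14, 9] → 14+9 = 23 → Out.
[5, 15] → 5+15 = 20 → In.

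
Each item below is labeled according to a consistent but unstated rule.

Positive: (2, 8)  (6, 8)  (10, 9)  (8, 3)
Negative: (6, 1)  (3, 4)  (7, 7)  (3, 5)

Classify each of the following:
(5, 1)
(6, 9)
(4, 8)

Negative, Positive, Positive

The distinguishing property — max ≥ 8 — holds for all the 'Positive' cases and none of the 'Negative' cases.
Negative: (5, 1), since max 5.
Positive: (6, 9), since max 9.
Positive: (4, 8), since max 8.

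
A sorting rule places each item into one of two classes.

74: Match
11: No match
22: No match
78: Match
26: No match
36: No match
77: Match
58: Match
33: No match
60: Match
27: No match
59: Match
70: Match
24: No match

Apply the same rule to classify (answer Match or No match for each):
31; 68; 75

The rule appears to be: at least 58.
31: No match (31 < 58).
68: Match (68 ≥ 58).
75: Match (75 ≥ 58).

No match, Match, Match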